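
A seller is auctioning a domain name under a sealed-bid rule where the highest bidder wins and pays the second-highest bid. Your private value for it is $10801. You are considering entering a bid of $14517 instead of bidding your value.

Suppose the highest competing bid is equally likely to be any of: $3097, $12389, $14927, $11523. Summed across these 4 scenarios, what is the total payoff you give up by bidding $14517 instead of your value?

The deviation costs you only when the competing bid falls strictly between $10801 and $14517; elsewhere both bids give the same outcome.
$3097: outcomes coincide → loss $0.
$12389: truthful payoff $0, deviation payoff −$1588 → loss $1588.
$14927: outcomes coincide → loss $0.
$11523: truthful payoff $0, deviation payoff −$722 → loss $722.
Total loss = $1588 + $722 = $2310.

$2310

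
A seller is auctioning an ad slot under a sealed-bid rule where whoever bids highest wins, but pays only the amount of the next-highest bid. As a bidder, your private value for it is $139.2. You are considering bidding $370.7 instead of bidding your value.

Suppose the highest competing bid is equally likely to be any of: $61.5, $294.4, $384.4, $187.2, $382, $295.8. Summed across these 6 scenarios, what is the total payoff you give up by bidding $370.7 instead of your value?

$359.8

The deviation costs you only when the competing bid falls strictly between $139.2 and $370.7; elsewhere both bids give the same outcome.
$61.5: outcomes coincide → loss $0.
$294.4: truthful payoff $0, deviation payoff −$155.2 → loss $155.2.
$384.4: outcomes coincide → loss $0.
$187.2: truthful payoff $0, deviation payoff −$48 → loss $48.
$382: outcomes coincide → loss $0.
$295.8: truthful payoff $0, deviation payoff −$156.6 → loss $156.6.
Total loss = $155.2 + $48 + $156.6 = $359.8.
In a second-price auction your bid sets only whether you win, not what you pay, so bidding your true value is weakly dominant.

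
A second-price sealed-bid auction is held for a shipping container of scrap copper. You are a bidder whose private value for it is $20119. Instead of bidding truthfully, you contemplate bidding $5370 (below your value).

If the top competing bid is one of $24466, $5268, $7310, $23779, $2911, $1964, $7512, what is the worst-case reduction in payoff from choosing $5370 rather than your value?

$12809

$24466: same outcome either way → loss $0.
$5268: same outcome either way → loss $0.
$7310: truthful gives $12809, deviation gives $0 → loss $12809.
$23779: same outcome either way → loss $0.
$2911: same outcome either way → loss $0.
$1964: same outcome either way → loss $0.
$7512: truthful gives $12607, deviation gives $0 → loss $12607.
Maximum loss: $12809.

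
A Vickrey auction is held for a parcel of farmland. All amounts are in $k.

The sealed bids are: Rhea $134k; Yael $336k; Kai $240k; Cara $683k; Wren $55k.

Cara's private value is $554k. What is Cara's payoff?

$218k

Highest bid: Cara at $683k, so Cara wins.
Second-highest bid: Yael at $336k — that is the price the winner pays.
Cara's payoff = value − price = $554k − $336k = $218k.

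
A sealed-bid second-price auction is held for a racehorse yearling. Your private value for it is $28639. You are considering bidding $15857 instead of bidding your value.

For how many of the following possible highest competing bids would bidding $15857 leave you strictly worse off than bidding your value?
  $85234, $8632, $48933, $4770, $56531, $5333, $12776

The deviation hurts exactly when the highest competing bid lies strictly between $15857 and $28639 — underbidding then forfeits a profitable win.
$85234: above both → same outcome either way.
$8632: below both → same outcome either way.
$48933: above both → same outcome either way.
$4770: below both → same outcome either way.
$56531: above both → same outcome either way.
$5333: below both → same outcome either way.
$12776: below both → same outcome either way.
Count: 0.

0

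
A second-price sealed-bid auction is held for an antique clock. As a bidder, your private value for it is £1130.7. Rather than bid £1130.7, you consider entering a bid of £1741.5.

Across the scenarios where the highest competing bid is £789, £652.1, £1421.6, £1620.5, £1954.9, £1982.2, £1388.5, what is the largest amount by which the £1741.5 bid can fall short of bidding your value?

£789: same outcome either way → loss £0.
£652.1: same outcome either way → loss £0.
£1421.6: truthful gives £0, deviation gives −£290.9 → loss £290.9.
£1620.5: truthful gives £0, deviation gives −£489.8 → loss £489.8.
£1954.9: same outcome either way → loss £0.
£1982.2: same outcome either way → loss £0.
£1388.5: truthful gives £0, deviation gives −£257.8 → loss £257.8.
Maximum loss: £489.8.

£489.8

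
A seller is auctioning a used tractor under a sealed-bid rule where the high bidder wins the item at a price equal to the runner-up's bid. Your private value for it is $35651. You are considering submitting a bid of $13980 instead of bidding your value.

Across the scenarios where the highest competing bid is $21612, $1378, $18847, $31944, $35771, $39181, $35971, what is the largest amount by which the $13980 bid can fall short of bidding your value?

$21612: truthful gives $14039, deviation gives $0 → loss $14039.
$1378: same outcome either way → loss $0.
$18847: truthful gives $16804, deviation gives $0 → loss $16804.
$31944: truthful gives $3707, deviation gives $0 → loss $3707.
$35771: same outcome either way → loss $0.
$39181: same outcome either way → loss $0.
$35971: same outcome either way → loss $0.
Maximum loss: $16804.

$16804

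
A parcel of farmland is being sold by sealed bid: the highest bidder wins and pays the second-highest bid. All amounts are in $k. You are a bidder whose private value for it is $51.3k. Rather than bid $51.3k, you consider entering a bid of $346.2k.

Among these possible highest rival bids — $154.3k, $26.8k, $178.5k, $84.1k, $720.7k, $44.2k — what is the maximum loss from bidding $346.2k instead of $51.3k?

$127.2k

$154.3k: truthful gives $0k, deviation gives −$103k → loss $103k.
$26.8k: same outcome either way → loss $0k.
$178.5k: truthful gives $0k, deviation gives −$127.2k → loss $127.2k.
$84.1k: truthful gives $0k, deviation gives −$32.8k → loss $32.8k.
$720.7k: same outcome either way → loss $0k.
$44.2k: same outcome either way → loss $0k.
Maximum loss: $127.2k.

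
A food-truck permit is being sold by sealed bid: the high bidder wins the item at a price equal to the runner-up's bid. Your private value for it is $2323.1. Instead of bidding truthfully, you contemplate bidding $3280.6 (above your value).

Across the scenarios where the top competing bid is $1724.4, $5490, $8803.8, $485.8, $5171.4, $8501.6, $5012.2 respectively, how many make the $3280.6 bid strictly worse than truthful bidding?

0

The deviation hurts exactly when the highest competing bid lies strictly between $2323.1 and $3280.6 — overbidding then wins at a price above your value.
$1724.4: below both → same outcome either way.
$5490: above both → same outcome either way.
$8803.8: above both → same outcome either way.
$485.8: below both → same outcome either way.
$5171.4: above both → same outcome either way.
$8501.6: above both → same outcome either way.
$5012.2: above both → same outcome either way.
Count: 0.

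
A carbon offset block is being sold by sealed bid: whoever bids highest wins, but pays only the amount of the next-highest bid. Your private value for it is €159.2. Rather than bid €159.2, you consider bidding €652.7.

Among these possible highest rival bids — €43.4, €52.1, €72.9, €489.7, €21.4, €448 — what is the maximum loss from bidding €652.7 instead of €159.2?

€43.4: same outcome either way → loss €0.
€52.1: same outcome either way → loss €0.
€72.9: same outcome either way → loss €0.
€489.7: truthful gives €0, deviation gives −€330.5 → loss €330.5.
€21.4: same outcome either way → loss €0.
€448: truthful gives €0, deviation gives −€288.8 → loss €288.8.
Maximum loss: €330.5.

€330.5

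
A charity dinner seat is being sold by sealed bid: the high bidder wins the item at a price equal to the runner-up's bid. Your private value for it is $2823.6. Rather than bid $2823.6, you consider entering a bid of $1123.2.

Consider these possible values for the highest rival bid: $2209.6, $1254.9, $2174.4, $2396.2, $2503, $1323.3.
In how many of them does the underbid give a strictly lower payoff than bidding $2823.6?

The deviation hurts exactly when the highest competing bid lies strictly between $1123.2 and $2823.6 — underbidding then forfeits a profitable win.
$2209.6: inside the interval → strictly worse (loss $614).
$1254.9: inside the interval → strictly worse (loss $1568.7).
$2174.4: inside the interval → strictly worse (loss $649.2).
$2396.2: inside the interval → strictly worse (loss $427.4).
$2503: inside the interval → strictly worse (loss $320.6).
$1323.3: inside the interval → strictly worse (loss $1500.3).
Count: 6.

6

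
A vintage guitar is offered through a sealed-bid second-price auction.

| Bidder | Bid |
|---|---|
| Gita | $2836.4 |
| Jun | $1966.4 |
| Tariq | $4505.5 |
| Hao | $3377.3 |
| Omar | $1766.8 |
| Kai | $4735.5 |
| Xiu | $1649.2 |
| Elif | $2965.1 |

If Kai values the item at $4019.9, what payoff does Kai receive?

−$485.6

Highest bid: Kai at $4735.5, so Kai wins.
Second-highest bid: Tariq at $4505.5 — that is the price the winner pays.
Kai's payoff = value − price = $4019.9 − $4505.5 = −$485.6.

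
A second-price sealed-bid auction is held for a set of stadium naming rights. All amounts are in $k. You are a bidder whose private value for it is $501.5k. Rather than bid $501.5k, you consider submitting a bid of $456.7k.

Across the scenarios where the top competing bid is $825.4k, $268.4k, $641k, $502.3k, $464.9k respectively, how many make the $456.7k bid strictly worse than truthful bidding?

The deviation hurts exactly when the highest competing bid lies strictly between $456.7k and $501.5k — underbidding then forfeits a profitable win.
$825.4k: above both → same outcome either way.
$268.4k: below both → same outcome either way.
$641k: above both → same outcome either way.
$502.3k: above both → same outcome either way.
$464.9k: inside the interval → strictly worse (loss $36.6k).
Count: 1.

1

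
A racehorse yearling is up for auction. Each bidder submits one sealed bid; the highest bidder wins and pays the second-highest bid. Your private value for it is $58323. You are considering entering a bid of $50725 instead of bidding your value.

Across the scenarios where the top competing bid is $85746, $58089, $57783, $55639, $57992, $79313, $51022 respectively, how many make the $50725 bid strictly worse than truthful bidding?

The deviation hurts exactly when the highest competing bid lies strictly between $50725 and $58323 — underbidding then forfeits a profitable win.
$85746: above both → same outcome either way.
$58089: inside the interval → strictly worse (loss $234).
$57783: inside the interval → strictly worse (loss $540).
$55639: inside the interval → strictly worse (loss $2684).
$57992: inside the interval → strictly worse (loss $331).
$79313: above both → same outcome either way.
$51022: inside the interval → strictly worse (loss $7301).
Count: 5.

5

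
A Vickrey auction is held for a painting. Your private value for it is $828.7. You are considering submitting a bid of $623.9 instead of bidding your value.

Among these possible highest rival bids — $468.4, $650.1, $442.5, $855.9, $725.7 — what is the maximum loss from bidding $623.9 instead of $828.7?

$178.6

$468.4: same outcome either way → loss $0.
$650.1: truthful gives $178.6, deviation gives $0 → loss $178.6.
$442.5: same outcome either way → loss $0.
$855.9: same outcome either way → loss $0.
$725.7: truthful gives $103, deviation gives $0 → loss $103.
Maximum loss: $178.6.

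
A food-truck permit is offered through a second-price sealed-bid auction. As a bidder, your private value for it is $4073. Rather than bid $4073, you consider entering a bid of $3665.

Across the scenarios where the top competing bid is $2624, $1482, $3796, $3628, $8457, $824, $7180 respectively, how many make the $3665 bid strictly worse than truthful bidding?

1

The deviation hurts exactly when the highest competing bid lies strictly between $3665 and $4073 — underbidding then forfeits a profitable win.
$2624: below both → same outcome either way.
$1482: below both → same outcome either way.
$3796: inside the interval → strictly worse (loss $277).
$3628: below both → same outcome either way.
$8457: above both → same outcome either way.
$824: below both → same outcome either way.
$7180: above both → same outcome either way.
Count: 1.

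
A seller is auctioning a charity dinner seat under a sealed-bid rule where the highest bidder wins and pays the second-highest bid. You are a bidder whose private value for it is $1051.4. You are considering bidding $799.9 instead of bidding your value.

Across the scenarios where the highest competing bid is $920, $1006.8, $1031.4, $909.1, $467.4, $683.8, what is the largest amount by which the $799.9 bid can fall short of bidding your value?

$142.3

$920: truthful gives $131.4, deviation gives $0 → loss $131.4.
$1006.8: truthful gives $44.6, deviation gives $0 → loss $44.6.
$1031.4: truthful gives $20, deviation gives $0 → loss $20.
$909.1: truthful gives $142.3, deviation gives $0 → loss $142.3.
$467.4: same outcome either way → loss $0.
$683.8: same outcome either way → loss $0.
Maximum loss: $142.3.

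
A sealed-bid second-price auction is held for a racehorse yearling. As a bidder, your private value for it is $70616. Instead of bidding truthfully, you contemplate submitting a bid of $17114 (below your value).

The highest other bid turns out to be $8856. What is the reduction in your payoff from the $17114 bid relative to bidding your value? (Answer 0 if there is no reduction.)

$0

Bidding your value $70616: you win (since $70616 > $8856) and pay $8856. Payoff $61760.
Bidding $17114: you win and pay $8856. Payoff $70616 − $8856 = $61760.
Difference = $61760 − $61760 = $0; both bids lead to the same outcome because the competing bid is below both your value and your alternative bid.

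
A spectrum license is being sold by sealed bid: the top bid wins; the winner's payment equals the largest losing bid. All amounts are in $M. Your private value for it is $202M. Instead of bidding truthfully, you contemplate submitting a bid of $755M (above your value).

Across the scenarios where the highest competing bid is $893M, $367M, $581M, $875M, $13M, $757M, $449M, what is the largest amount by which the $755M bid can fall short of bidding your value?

$379M

$893M: same outcome either way → loss $0M.
$367M: truthful gives $0M, deviation gives −$165M → loss $165M.
$581M: truthful gives $0M, deviation gives −$379M → loss $379M.
$875M: same outcome either way → loss $0M.
$13M: same outcome either way → loss $0M.
$757M: same outcome either way → loss $0M.
$449M: truthful gives $0M, deviation gives −$247M → loss $247M.
Maximum loss: $379M.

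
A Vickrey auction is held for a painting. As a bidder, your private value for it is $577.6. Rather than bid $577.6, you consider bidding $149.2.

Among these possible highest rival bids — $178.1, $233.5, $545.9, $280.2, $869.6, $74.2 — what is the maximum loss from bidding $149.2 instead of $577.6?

$399.5

$178.1: truthful gives $399.5, deviation gives $0 → loss $399.5.
$233.5: truthful gives $344.1, deviation gives $0 → loss $344.1.
$545.9: truthful gives $31.7, deviation gives $0 → loss $31.7.
$280.2: truthful gives $297.4, deviation gives $0 → loss $297.4.
$869.6: same outcome either way → loss $0.
$74.2: same outcome either way → loss $0.
Maximum loss: $399.5.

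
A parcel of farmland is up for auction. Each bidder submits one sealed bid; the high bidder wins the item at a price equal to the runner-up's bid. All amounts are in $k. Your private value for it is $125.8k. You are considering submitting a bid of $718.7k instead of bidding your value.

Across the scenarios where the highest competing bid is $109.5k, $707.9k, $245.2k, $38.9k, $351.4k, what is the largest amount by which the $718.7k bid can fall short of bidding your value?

$109.5k: same outcome either way → loss $0k.
$707.9k: truthful gives $0k, deviation gives −$582.1k → loss $582.1k.
$245.2k: truthful gives $0k, deviation gives −$119.4k → loss $119.4k.
$38.9k: same outcome either way → loss $0k.
$351.4k: truthful gives $0k, deviation gives −$225.6k → loss $225.6k.
Maximum loss: $582.1k.

$582.1k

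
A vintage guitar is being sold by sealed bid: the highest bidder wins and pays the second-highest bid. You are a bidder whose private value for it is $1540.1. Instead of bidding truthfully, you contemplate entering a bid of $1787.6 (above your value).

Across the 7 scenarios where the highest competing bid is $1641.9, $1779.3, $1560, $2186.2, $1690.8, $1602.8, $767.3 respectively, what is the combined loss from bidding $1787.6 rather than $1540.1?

The deviation costs you only when the competing bid falls strictly between $1540.1 and $1787.6; elsewhere both bids give the same outcome.
$1641.9: truthful payoff $0, deviation payoff −$101.8 → loss $101.8.
$1779.3: truthful payoff $0, deviation payoff −$239.2 → loss $239.2.
$1560: truthful payoff $0, deviation payoff −$19.9 → loss $19.9.
$2186.2: outcomes coincide → loss $0.
$1690.8: truthful payoff $0, deviation payoff −$150.7 → loss $150.7.
$1602.8: truthful payoff $0, deviation payoff −$62.7 → loss $62.7.
$767.3: outcomes coincide → loss $0.
Total loss = $101.8 + $239.2 + $19.9 + $150.7 + $62.7 = $574.3.
In a second-price auction your bid sets only whether you win, not what you pay, so bidding your true value is weakly dominant.

$574.3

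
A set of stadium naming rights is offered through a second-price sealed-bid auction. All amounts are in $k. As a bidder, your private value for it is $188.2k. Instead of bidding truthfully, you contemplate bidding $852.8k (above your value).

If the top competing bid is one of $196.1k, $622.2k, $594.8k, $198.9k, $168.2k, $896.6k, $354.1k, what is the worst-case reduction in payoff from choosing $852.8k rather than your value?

$434k

$196.1k: truthful gives $0k, deviation gives −$7.9k → loss $7.9k.
$622.2k: truthful gives $0k, deviation gives −$434k → loss $434k.
$594.8k: truthful gives $0k, deviation gives −$406.6k → loss $406.6k.
$198.9k: truthful gives $0k, deviation gives −$10.7k → loss $10.7k.
$168.2k: same outcome either way → loss $0k.
$896.6k: same outcome either way → loss $0k.
$354.1k: truthful gives $0k, deviation gives −$165.9k → loss $165.9k.
Maximum loss: $434k.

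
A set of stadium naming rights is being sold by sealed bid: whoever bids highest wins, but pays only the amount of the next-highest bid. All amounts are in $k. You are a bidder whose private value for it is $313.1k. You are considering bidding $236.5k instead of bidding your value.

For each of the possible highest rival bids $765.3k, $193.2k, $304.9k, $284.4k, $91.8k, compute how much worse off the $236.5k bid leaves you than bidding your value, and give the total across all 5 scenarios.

$36.9k

The deviation costs you only when the competing bid falls strictly between $236.5k and $313.1k; elsewhere both bids give the same outcome.
$765.3k: outcomes coincide → loss $0k.
$193.2k: outcomes coincide → loss $0k.
$304.9k: truthful payoff $8.2k, deviation payoff $0k → loss $8.2k.
$284.4k: truthful payoff $28.7k, deviation payoff $0k → loss $28.7k.
$91.8k: outcomes coincide → loss $0k.
Total loss = $8.2k + $28.7k = $36.9k.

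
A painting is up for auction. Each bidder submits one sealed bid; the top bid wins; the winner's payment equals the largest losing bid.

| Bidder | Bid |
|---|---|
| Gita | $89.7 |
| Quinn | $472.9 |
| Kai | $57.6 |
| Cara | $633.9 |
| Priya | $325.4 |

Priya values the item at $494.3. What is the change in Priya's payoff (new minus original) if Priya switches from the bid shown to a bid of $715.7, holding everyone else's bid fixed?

The highest bid among the other bidders is $633.9; Priya's bid doesn't change that.
Original bid $325.4: Priya is not highest (top rival bid is $633.9); payoff $0.
Alternative bid $715.7: Priya is highest, pays the top rival bid $633.9; payoff $494.3 − $633.9 = −$139.6.
Change in payoff = −$139.6 − ($0) = −$139.6.

−$139.6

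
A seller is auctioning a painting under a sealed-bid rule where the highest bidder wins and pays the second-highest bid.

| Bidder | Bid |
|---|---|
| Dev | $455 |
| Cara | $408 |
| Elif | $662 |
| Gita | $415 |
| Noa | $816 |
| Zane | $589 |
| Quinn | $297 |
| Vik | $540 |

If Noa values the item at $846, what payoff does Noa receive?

Highest bid: Noa at $816, so Noa wins.
Second-highest bid: Elif at $662 — that is the price the winner pays.
Noa's payoff = value − price = $846 − $662 = $184.

$184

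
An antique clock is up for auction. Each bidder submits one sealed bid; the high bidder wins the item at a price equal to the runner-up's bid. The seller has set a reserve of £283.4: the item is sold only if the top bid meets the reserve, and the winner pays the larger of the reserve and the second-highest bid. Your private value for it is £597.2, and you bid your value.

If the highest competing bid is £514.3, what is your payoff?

£82.9

Your bid £597.2 is the highest and exceeds the reserve.
Price = max(second-highest bid, reserve) = max(£514.3, £283.4) = £514.3.
Payoff = £597.2 − £514.3 = £82.9.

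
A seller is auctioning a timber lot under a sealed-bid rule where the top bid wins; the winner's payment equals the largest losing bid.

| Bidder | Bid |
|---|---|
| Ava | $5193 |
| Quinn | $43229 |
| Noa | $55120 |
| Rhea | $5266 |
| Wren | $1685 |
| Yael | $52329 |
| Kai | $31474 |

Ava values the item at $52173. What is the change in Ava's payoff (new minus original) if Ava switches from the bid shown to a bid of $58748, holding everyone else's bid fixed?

−$2947

The highest bid among the other bidders is $55120; Ava's bid doesn't change that.
Original bid $5193: Ava is not highest (top rival bid is $55120); payoff $0.
Alternative bid $58748: Ava is highest, pays the top rival bid $55120; payoff $52173 − $55120 = −$2947.
Change in payoff = −$2947 − ($0) = −$2947.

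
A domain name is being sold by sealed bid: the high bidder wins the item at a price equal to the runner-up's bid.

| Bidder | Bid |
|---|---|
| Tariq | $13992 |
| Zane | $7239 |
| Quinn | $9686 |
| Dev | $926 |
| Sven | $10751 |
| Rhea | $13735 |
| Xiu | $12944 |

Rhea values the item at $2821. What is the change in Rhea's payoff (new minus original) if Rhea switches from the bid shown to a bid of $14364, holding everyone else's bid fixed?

The highest bid among the other bidders is $13992; Rhea's bid doesn't change that.
Original bid $13735: Rhea is not highest (top rival bid is $13992); payoff $0.
Alternative bid $14364: Rhea is highest, pays the top rival bid $13992; payoff $2821 − $13992 = −$11171.
Change in payoff = −$11171 − ($0) = −$11171.

−$11171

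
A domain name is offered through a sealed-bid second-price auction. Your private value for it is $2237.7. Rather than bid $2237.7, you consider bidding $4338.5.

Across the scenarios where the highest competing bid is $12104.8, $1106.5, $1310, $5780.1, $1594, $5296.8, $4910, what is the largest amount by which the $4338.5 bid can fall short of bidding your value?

$0

$12104.8: same outcome either way → loss $0.
$1106.5: same outcome either way → loss $0.
$1310: same outcome either way → loss $0.
$5780.1: same outcome either way → loss $0.
$1594: same outcome either way → loss $0.
$5296.8: same outcome either way → loss $0.
$4910: same outcome either way → loss $0.
Maximum loss: $0.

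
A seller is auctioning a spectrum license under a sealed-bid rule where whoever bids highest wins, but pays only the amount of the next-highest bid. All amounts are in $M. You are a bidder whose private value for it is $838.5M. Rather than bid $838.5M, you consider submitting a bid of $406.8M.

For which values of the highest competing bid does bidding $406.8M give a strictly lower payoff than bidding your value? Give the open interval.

($406.8M, $838.5M)

If the competing bid is below $406.8M, both bids win at the same price — no difference.
If it is above $838.5M, both bids lose — no difference.
If it lies strictly between $406.8M and $838.5M, bidding your value wins at a price below your value (positive payoff) while bidding $406.8M loses (payoff 0).
So the deviation strictly hurts on the open interval ($406.8M, $838.5M).
In a second-price auction your bid sets only whether you win, not what you pay, so bidding your true value is weakly dominant.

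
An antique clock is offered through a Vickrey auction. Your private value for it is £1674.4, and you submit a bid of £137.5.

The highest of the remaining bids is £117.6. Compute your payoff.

£1556.8

Your bid £137.5 exceeds the highest competing bid £117.6, so you win.
In a second-price auction the winner pays the second-highest bid, £117.6.
Payoff = value − price = £1674.4 − £117.6 = £1556.8.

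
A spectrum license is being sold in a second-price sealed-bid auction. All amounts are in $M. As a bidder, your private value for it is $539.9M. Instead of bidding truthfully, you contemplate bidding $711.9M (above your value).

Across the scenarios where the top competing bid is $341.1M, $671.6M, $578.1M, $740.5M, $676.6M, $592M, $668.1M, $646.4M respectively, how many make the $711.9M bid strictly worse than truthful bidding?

The deviation hurts exactly when the highest competing bid lies strictly between $539.9M and $711.9M — overbidding then wins at a price above your value.
$341.1M: below both → same outcome either way.
$671.6M: inside the interval → strictly worse (loss $131.7M).
$578.1M: inside the interval → strictly worse (loss $38.2M).
$740.5M: above both → same outcome either way.
$676.6M: inside the interval → strictly worse (loss $136.7M).
$592M: inside the interval → strictly worse (loss $52.1M).
$668.1M: inside the interval → strictly worse (loss $128.2M).
$646.4M: inside the interval → strictly worse (loss $106.5M).
Count: 6.

6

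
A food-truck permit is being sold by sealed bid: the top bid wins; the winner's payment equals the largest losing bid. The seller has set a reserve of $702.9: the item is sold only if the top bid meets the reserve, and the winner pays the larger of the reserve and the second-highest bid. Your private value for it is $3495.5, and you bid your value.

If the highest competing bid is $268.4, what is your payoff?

$2792.6

Your bid $3495.5 is the highest and exceeds the reserve.
Price = max(second-highest bid, reserve) = max($268.4, $702.9) = $702.9.
Payoff = $3495.5 − $702.9 = $2792.6.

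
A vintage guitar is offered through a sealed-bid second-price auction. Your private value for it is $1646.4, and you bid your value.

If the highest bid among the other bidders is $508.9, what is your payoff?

Your bid $1646.4 exceeds the highest competing bid $508.9, so you win.
In a second-price auction the winner pays the second-highest bid, $508.9.
Payoff = value − price = $1646.4 − $508.9 = $1137.5.

$1137.5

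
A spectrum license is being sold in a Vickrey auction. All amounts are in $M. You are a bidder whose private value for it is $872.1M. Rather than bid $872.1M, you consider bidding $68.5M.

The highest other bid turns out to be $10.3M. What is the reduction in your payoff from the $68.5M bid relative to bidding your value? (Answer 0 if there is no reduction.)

Bidding your value $872.1M: you win (since $872.1M > $10.3M) and pay $10.3M. Payoff $861.8M.
Bidding $68.5M: you win and pay $10.3M. Payoff $872.1M − $10.3M = $861.8M.
Difference = $861.8M − $861.8M = $0M; both bids lead to the same outcome because the competing bid is below both your value and your alternative bid.

$0M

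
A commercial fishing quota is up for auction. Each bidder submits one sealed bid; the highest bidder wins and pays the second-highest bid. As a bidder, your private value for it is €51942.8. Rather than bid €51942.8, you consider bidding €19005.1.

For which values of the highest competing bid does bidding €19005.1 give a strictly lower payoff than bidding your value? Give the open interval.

If the competing bid is below €19005.1, both bids win at the same price — no difference.
If it is above €51942.8, both bids lose — no difference.
If it lies strictly between €19005.1 and €51942.8, bidding your value wins at a price below your value (positive payoff) while bidding €19005.1 loses (payoff 0).
So the deviation strictly hurts on the open interval (€19005.1, €51942.8).
Because the price is fixed by the runner-up's bid, deviating from your value can only change a good outcome into a bad one — never the reverse.

(€19005.1, €51942.8)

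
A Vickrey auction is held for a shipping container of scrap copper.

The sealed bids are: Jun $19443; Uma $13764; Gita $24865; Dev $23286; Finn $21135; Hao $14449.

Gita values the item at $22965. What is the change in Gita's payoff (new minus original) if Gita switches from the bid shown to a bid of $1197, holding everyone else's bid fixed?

The highest bid among the other bidders is $23286; Gita's bid doesn't change that.
Original bid $24865: Gita is highest, pays the top rival bid $23286; payoff $22965 − $23286 = −$321.
Alternative bid $1197: Gita is not highest (top rival bid is $23286); payoff $0.
Change in payoff = $0 − (−$321) = $321.

$321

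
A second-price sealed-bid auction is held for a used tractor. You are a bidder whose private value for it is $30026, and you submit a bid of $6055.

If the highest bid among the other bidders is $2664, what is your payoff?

$27362

Your bid $6055 exceeds the highest competing bid $2664, so you win.
In a second-price auction the winner pays the second-highest bid, $2664.
Payoff = value − price = $30026 − $2664 = $27362.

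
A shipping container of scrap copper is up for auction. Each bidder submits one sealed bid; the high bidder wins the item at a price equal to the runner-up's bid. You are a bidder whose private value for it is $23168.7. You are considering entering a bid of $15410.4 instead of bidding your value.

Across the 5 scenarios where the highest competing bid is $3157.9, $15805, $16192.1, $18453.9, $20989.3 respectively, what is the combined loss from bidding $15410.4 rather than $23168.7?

$21234.5

The deviation costs you only when the competing bid falls strictly between $15410.4 and $23168.7; elsewhere both bids give the same outcome.
$3157.9: outcomes coincide → loss $0.
$15805: truthful payoff $7363.7, deviation payoff $0 → loss $7363.7.
$16192.1: truthful payoff $6976.6, deviation payoff $0 → loss $6976.6.
$18453.9: truthful payoff $4714.8, deviation payoff $0 → loss $4714.8.
$20989.3: truthful payoff $2179.4, deviation payoff $0 → loss $2179.4.
Total loss = $7363.7 + $6976.6 + $4714.8 + $2179.4 = $21234.5.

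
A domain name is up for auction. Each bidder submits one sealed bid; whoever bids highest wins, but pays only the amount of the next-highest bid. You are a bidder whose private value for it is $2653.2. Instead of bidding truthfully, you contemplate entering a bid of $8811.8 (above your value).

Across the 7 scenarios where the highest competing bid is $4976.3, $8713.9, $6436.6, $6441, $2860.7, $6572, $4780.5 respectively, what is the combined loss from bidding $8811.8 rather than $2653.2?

$22208.6

The deviation costs you only when the competing bid falls strictly between $2653.2 and $8811.8; elsewhere both bids give the same outcome.
$4976.3: truthful payoff $0, deviation payoff −$2323.1 → loss $2323.1.
$8713.9: truthful payoff $0, deviation payoff −$6060.7 → loss $6060.7.
$6436.6: truthful payoff $0, deviation payoff −$3783.4 → loss $3783.4.
$6441: truthful payoff $0, deviation payoff −$3787.8 → loss $3787.8.
$2860.7: truthful payoff $0, deviation payoff −$207.5 → loss $207.5.
$6572: truthful payoff $0, deviation payoff −$3918.8 → loss $3918.8.
$4780.5: truthful payoff $0, deviation payoff −$2127.3 → loss $2127.3.
Total loss = $2323.1 + $6060.7 + $3783.4 + $3787.8 + $207.5 + $3918.8 + $2127.3 = $22208.6.
In a second-price auction your bid sets only whether you win, not what you pay, so bidding your true value is weakly dominant.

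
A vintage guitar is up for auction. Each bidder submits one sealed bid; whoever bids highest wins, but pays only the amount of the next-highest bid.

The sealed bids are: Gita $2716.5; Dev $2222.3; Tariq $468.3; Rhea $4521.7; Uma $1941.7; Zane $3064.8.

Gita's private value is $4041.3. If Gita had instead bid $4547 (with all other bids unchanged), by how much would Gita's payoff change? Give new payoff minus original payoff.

−$480.4

The highest bid among the other bidders is $4521.7; Gita's bid doesn't change that.
Original bid $2716.5: Gita is not highest (top rival bid is $4521.7); payoff $0.
Alternative bid $4547: Gita is highest, pays the top rival bid $4521.7; payoff $4041.3 − $4521.7 = −$480.4.
Change in payoff = −$480.4 − ($0) = −$480.4.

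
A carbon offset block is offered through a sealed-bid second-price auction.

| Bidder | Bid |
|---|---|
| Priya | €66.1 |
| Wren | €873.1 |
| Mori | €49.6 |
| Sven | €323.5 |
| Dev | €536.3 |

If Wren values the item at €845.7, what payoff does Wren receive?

€309.4

Highest bid: Wren at €873.1, so Wren wins.
Second-highest bid: Dev at €536.3 — that is the price the winner pays.
Wren's payoff = value − price = €845.7 − €536.3 = €309.4.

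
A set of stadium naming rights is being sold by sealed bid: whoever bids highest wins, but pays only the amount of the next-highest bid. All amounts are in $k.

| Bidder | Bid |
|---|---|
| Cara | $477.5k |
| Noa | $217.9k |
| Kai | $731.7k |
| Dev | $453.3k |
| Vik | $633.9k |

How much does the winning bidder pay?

Highest bid: Kai at $731.7k, so Kai wins.
Second-highest bid: Vik at $633.9k — that is the price the winner pays.

$633.9k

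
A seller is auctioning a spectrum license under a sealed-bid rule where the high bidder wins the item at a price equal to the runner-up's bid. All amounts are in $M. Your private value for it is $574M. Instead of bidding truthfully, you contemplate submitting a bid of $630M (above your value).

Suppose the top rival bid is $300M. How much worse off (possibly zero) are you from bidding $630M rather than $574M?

$0M

Bidding your value $574M: you win (since $574M > $300M) and pay $300M. Payoff $274M.
Bidding $630M: you win and pay $300M. Payoff $574M − $300M = $274M.
Difference = $274M − $274M = $0M; both bids lead to the same outcome because the competing bid is below both your value and your alternative bid.
Truthful bidding weakly dominates here: raising your bid can only win items priced above your value, and lowering it can only forfeit items priced below.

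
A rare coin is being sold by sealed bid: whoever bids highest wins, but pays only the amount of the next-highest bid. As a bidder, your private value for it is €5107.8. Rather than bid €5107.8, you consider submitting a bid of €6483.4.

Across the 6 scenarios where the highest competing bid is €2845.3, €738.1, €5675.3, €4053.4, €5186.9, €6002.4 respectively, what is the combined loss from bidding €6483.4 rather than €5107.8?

The deviation costs you only when the competing bid falls strictly between €5107.8 and €6483.4; elsewhere both bids give the same outcome.
€2845.3: outcomes coincide → loss €0.
€738.1: outcomes coincide → loss €0.
€5675.3: truthful payoff €0, deviation payoff −€567.5 → loss €567.5.
€4053.4: outcomes coincide → loss €0.
€5186.9: truthful payoff €0, deviation payoff −€79.1 → loss €79.1.
€6002.4: truthful payoff €0, deviation payoff −€894.6 → loss €894.6.
Total loss = €567.5 + €79.1 + €894.6 = €1541.2.

€1541.2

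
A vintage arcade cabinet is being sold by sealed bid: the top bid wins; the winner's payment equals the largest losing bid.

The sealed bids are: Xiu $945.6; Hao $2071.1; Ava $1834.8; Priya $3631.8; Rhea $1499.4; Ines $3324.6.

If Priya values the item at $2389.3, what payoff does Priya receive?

−$935.3

Highest bid: Priya at $3631.8, so Priya wins.
Second-highest bid: Ines at $3324.6 — that is the price the winner pays.
Priya's payoff = value − price = $2389.3 − $3324.6 = −$935.3.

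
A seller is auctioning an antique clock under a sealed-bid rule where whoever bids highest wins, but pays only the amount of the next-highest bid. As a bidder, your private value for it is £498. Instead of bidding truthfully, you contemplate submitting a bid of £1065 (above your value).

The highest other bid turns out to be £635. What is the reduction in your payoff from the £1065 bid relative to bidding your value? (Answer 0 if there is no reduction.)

Bidding your value £498: you lose (since £498 < £635). Payoff £0.
Bidding £1065: you win and pay £635. Payoff £498 − £635 = −£137.
The competing bid £635 lies between your value and your inflated bid, so overbidding wins an item priced above your value.
Loss from deviating = £0 − (−£137) = £137.

£137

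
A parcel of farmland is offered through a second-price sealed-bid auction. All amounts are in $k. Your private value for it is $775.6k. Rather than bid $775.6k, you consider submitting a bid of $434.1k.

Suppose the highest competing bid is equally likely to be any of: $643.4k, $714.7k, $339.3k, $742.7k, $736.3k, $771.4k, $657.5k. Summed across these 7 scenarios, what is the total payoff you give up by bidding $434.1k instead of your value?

The deviation costs you only when the competing bid falls strictly between $434.1k and $775.6k; elsewhere both bids give the same outcome.
$643.4k: truthful payoff $132.2k, deviation payoff $0k → loss $132.2k.
$714.7k: truthful payoff $60.9k, deviation payoff $0k → loss $60.9k.
$339.3k: outcomes coincide → loss $0k.
$742.7k: truthful payoff $32.9k, deviation payoff $0k → loss $32.9k.
$736.3k: truthful payoff $39.3k, deviation payoff $0k → loss $39.3k.
$771.4k: truthful payoff $4.2k, deviation payoff $0k → loss $4.2k.
$657.5k: truthful payoff $118.1k, deviation payoff $0k → loss $118.1k.
Total loss = $132.2k + $60.9k + $32.9k + $39.3k + $4.2k + $118.1k = $387.6k.

$387.6k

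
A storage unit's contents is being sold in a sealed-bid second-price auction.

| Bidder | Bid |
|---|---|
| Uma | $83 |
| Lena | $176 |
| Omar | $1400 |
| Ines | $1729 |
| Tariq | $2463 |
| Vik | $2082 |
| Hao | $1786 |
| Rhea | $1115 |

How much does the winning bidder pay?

Highest bid: Tariq at $2463, so Tariq wins.
Second-highest bid: Vik at $2082 — that is the price the winner pays.

$2082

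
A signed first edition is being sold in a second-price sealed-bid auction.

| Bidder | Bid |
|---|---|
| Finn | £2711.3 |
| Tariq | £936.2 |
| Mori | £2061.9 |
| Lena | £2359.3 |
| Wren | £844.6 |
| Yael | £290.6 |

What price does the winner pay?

£2359.3

Highest bid: Finn at £2711.3, so Finn wins.
Second-highest bid: Lena at £2359.3 — that is the price the winner pays.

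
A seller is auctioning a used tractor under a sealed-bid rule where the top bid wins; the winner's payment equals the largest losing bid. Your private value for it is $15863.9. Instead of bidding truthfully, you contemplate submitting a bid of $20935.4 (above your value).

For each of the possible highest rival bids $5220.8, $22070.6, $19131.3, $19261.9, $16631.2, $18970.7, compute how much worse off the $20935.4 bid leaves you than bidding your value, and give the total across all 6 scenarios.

$10539.5

The deviation costs you only when the competing bid falls strictly between $15863.9 and $20935.4; elsewhere both bids give the same outcome.
$5220.8: outcomes coincide → loss $0.
$22070.6: outcomes coincide → loss $0.
$19131.3: truthful payoff $0, deviation payoff −$3267.4 → loss $3267.4.
$19261.9: truthful payoff $0, deviation payoff −$3398 → loss $3398.
$16631.2: truthful payoff $0, deviation payoff −$767.3 → loss $767.3.
$18970.7: truthful payoff $0, deviation payoff −$3106.8 → loss $3106.8.
Total loss = $3267.4 + $3398 + $767.3 + $3106.8 = $10539.5.
In a second-price auction your bid sets only whether you win, not what you pay, so bidding your true value is weakly dominant.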